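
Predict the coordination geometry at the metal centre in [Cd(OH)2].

linear

Each hydroxide is −1; balancing the 0 overall charge requires Cd(II).
Group 12 minus oxidation state 2 gives a d¹⁰ configuration.
Coordination number: 2.
A d¹⁰ ion with only two ligands adopts a linear arrangement (sp hybridisation; no CFSE preference).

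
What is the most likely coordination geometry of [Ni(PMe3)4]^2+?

square planar

Ligand charges: trimethylphosphine is neutral. With an overall charge of +2 the nickel centre must be in the +2 oxidation state.
Group 10 minus oxidation state 2 gives a d⁸ configuration.
Coordination number: 4.
Trimethylphosphine is a strong-field ligand (high in the spectrochemical series).
A 3d d⁸ ion with strong-field ligands gains enough CFSE to favour square planar over tetrahedral.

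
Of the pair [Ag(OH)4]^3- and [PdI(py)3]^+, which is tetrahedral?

For [Ag(OH)4]^3-: Each hydroxide is −1; balancing the −3 overall charge requires Ag(I). Group 11 minus oxidation state 1 gives a d¹⁰ configuration. A d¹⁰ ion has no crystal-field stabilisation preference between square planar and tetrahedral, so four ligands adopt the sterically favoured tetrahedral geometry. → tetrahedral.
For [PdI(py)3]^+: Each iodide is −1; pyridine is neutral; balancing the +1 overall charge requires Pd(II). Palladium is a group-10 element; Pd(II) is therefore d⁸. A 4d d⁸ ion has a large crystal-field splitting; square planar leaves the high-energy d_{x²−y²} orbital empty and maximises CFSE. → square planar.

[Ag(OH)4]^3-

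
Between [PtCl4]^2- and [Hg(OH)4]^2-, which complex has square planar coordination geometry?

[PtCl4]^2-

For [PtCl4]^2-: Ligand charges: each chloride is −1. With an overall charge of −2 the platinum centre must be in the +2 oxidation state. Pt sits in group 10, so the d-electron count is 10 − 2 = 8. A 5d d⁸ ion has a large crystal-field splitting; square planar leaves the high-energy d_{x²−y²} orbital empty and maximises CFSE. → square planar.
For [Hg(OH)4]^2-: Ligand charges: each hydroxide is −1. With an overall charge of −2 the mercury centre must be in the +2 oxidation state. Hg sits in group 12, so the d-electron count is 12 − 2 = 10. A d¹⁰ ion has no crystal-field stabilisation preference between square planar and tetrahedral, so four ligands adopt the sterically favoured tetrahedral geometry. → tetrahedral.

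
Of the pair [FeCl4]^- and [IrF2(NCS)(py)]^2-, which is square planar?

[IrF2(NCS)(py)]^2-

For [FeCl4]^-: Ligand charges: each chloride is −1. With an overall charge of −1 the iron centre must be in the +3 oxidation state. Group 8 minus oxidation state 3 gives a d⁵ configuration. A high-spin d⁵ ion has zero CFSE in either geometry, so four ligands adopt the sterically favoured tetrahedral geometry. → tetrahedral.
For [IrF2(NCS)(py)]^2-: Each fluoride is −1; each isothiocyanate is −1; pyridine is neutral; balancing the −2 overall charge requires Ir(I). Iridium is a group-9 element; Ir(I) is therefore d⁸. A 5d d⁸ ion has a large crystal-field splitting; square planar leaves the high-energy d_{x²−y²} orbital empty and maximises CFSE. → square planar.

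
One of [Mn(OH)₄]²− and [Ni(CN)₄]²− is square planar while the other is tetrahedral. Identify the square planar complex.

For [Mn(OH)₄]²−: Ligand charges: each hydroxide is −1. With an overall charge of −2 the manganese centre must be in the +2 oxidation state. Manganese is a group-7 element; Mn(II) is therefore d⁵. A high-spin d⁵ ion has zero CFSE in either geometry, so four ligands adopt the sterically favoured tetrahedral geometry. → tetrahedral.
For [Ni(CN)₄]²−: Ligand charges: each cyanide is −1. With an overall charge of −2 the nickel centre must be in the +2 oxidation state. Nickel is a group-10 element; Ni(II) is therefore d⁸. Cyanide is a strong-field ligand (high in the spectrochemical series). A 3d d⁸ ion with strong-field ligands gains enough CFSE to favour square planar over tetrahedral. → square planar.

[Ni(CN)₄]²−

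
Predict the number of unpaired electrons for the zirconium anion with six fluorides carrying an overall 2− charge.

Summing ligand charges against the −2 overall charge gives an oxidation state of +4 for zirconium.
Group 4 minus oxidation state 4 gives a d⁰ configuration.
In an octahedral field the d⁰ configuration is t₂g⁰e_g⁰, giving 0 unpaired electrons.

0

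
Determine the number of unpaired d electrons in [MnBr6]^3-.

4 unpaired electrons

Summing ligand charges against the −3 overall charge gives an oxidation state of +3 for manganese.
Mn sits in group 7, so the d-electron count is 7 − 3 = 4.
The spin state decides the count: Bromide is a weak-field ligand for a first-row metal, so the complex is high-spin.
An octahedral high-spin d⁴ ion is t₂g³e_g¹, giving 4 unpaired electrons.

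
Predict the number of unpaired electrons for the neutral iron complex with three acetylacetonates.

5

Summing ligand charges against the 0 overall charge gives an oxidation state of +3 for iron.
Group 8 minus oxidation state 3 gives a d⁵ configuration.
Counting donor atoms: 3×acetylacetonate (bidentate) → 6 donors. Coordination number = 6.
The spin state decides the count: Acetylacetonate is a weak-field ligand for a first-row metal, so the complex is high-spin.
An octahedral high-spin d⁵ ion is t₂g³e_g², giving 5 unpaired electrons.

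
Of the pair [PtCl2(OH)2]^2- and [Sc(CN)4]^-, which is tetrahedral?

[Sc(CN)4]^-

For [PtCl2(OH)2]^2-: Each chloride is −1; each hydroxide is −1; balancing the −2 overall charge requires Pt(II). Group 10 minus oxidation state 2 gives a d⁸ configuration. A 5d d⁸ ion has a large crystal-field splitting; square planar leaves the high-energy d_{x²−y²} orbital empty and maximises CFSE. → square planar.
For [Sc(CN)4]^-: Ligand charges: each cyanide is −1. With an overall charge of −1 the scandium centre must be in the +3 oxidation state. Group 3 minus oxidation state 3 gives a d⁰ configuration. A d⁰ ion has no crystal-field stabilisation preference between square planar and tetrahedral, so four ligands adopt the sterically favoured tetrahedral geometry. → tetrahedral.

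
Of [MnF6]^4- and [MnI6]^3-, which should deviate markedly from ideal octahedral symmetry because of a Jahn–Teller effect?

[MnF6]^4-: Summing ligand charges against the −4 overall charge gives an oxidation state of +2 for manganese. Group 7 minus oxidation state 2 gives a d⁵ configuration. Fluoride is a weak-field ligand for a first-row metal, so the complex is high-spin. The d⁵ configuration leaves the e_g set evenly filled (or empty) — no strong Jahn–Teller driving force.
[MnI6]^3-: Ligand charges: each iodide is −1. With an overall charge of −3 the manganese centre must be in the +3 oxidation state. Manganese is a group-7 element; Mn(III) is therefore d⁴. Iodide is a weak-field ligand for a first-row metal, so the complex is high-spin. The t₂g³e_g¹ (high-spin) configuration has an unevenly filled e_g set; the Jahn–Teller theorem predicts a tetragonal distortion (typically axial elongation) to lift the degeneracy.

[MnI6]^3-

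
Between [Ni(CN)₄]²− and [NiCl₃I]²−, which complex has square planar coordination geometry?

For [Ni(CN)₄]²−: Each cyanide is −1; balancing the −2 overall charge requires Ni(II). Ni sits in group 10, so the d-electron count is 10 − 2 = 8. Cyanide is a strong-field ligand (high in the spectrochemical series). A 3d d⁸ ion with strong-field ligands gains enough CFSE to favour square planar over tetrahedral. → square planar.
For [NiCl₃I]²−: Each chloride is −1; each iodide is −1; balancing the −2 overall charge requires Ni(II). Group 10 minus oxidation state 2 gives a d⁸ configuration. Chloride and iodide are weak-field ligands. With weak-field ligands the CFSE gain from square planar is small, so a 3d d⁸ ion takes the sterically preferred tetrahedral geometry. → tetrahedral.

[Ni(CN)₄]²−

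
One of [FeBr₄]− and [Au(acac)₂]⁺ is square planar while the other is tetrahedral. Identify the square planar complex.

For [FeBr₄]−: Ligand charges: each bromide is −1. With an overall charge of −1 the iron centre must be in the +3 oxidation state. Iron is a group-8 element; Fe(III) is therefore d⁵. A high-spin d⁵ ion has zero CFSE in either geometry, so four ligands adopt the sterically favoured tetrahedral geometry. → tetrahedral.
For [Au(acac)₂]⁺: Summing ligand charges against the +1 overall charge gives an oxidation state of +3 for gold. Au sits in group 11, so the d-electron count is 11 − 3 = 8. A 5d d⁸ ion has a large crystal-field splitting; square planar leaves the high-energy d_{x²−y²} orbital empty and maximises CFSE. → square planar.

[Au(acac)₂]⁺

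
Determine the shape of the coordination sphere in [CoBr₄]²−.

tetrahedral

Summing ligand charges against the −2 overall charge gives an oxidation state of +2 for cobalt.
Co sits in group 9, so the d-electron count is 9 − 2 = 7.
With 4 monodentate ligands the coordination number is 4.
Bromide is a weak-field ligand.
For a high-spin 3d d⁷ ion with weak-field ligands the small Δₜ gives little square-planar CFSE advantage, so four ligands adopt the sterically favoured tetrahedral geometry.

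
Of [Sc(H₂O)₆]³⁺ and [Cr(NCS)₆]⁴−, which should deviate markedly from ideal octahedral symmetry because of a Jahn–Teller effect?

[Cr(NCS)₆]⁴−

[Sc(H₂O)₆]³⁺: Water is neutral; balancing the +3 overall charge requires Sc(III). Scandium is a group-3 element; Sc(III) is therefore d⁰. The d⁰ configuration leaves the e_g set evenly filled (or empty) — no strong Jahn–Teller driving force.
[Cr(NCS)₆]⁴−: Summing ligand charges against the −4 overall charge gives an oxidation state of +2 for chromium. Group 6 minus oxidation state 2 gives a d⁴ configuration. Isothiocyanate is a weak-field ligand for a first-row metal, so the complex is high-spin. The t₂g³e_g¹ (high-spin) configuration has an unevenly filled e_g set; the Jahn–Teller theorem predicts a tetragonal distortion (typically axial elongation) to lift the degeneracy.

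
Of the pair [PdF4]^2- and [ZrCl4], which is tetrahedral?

For [PdF4]^2-: Summing ligand charges against the −2 overall charge gives an oxidation state of +2 for palladium. Pd sits in group 10, so the d-electron count is 10 − 2 = 8. A 4d d⁸ ion has a large crystal-field splitting; square planar leaves the high-energy d_{x²−y²} orbital empty and maximises CFSE. → square planar.
For [ZrCl4]: Each chloride is −1; balancing the 0 overall charge requires Zr(IV). Zirconium is a group-4 element; Zr(IV) is therefore d⁰. A d⁰ ion has no crystal-field stabilisation preference between square planar and tetrahedral, so four ligands adopt the sterically favoured tetrahedral geometry. → tetrahedral.

[ZrCl4]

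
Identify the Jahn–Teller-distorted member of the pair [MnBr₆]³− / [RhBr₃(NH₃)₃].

[MnBr₆]³−

[MnBr₆]³−: Summing ligand charges against the −3 overall charge gives an oxidation state of +3 for manganese. Manganese is a group-7 element; Mn(III) is therefore d⁴. Bromide is a weak-field ligand for a first-row metal, so the complex is high-spin. The t₂g³e_g¹ (high-spin) configuration has an unevenly filled e_g set; the Jahn–Teller theorem predicts a tetragonal distortion (typically axial elongation) to lift the degeneracy.
[RhBr₃(NH₃)₃]: Each bromide is −1; ammonia is neutral; balancing the 0 overall charge requires Rh(III). Group 9 minus oxidation state 3 gives a d⁶ configuration. A 4d ion has a large Δₒ and is invariably low-spin. The d⁶ configuration leaves the e_g set evenly filled (or empty) — no strong Jahn–Teller driving force.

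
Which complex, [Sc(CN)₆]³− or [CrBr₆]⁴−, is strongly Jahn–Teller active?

[CrBr₆]⁴−

[Sc(CN)₆]³−: Each cyanide is −1; balancing the −3 overall charge requires Sc(III). Scandium is a group-3 element; Sc(III) is therefore d⁰. The d⁰ configuration leaves the e_g set evenly filled (or empty) — no strong Jahn–Teller driving force.
[CrBr₆]⁴−: Each bromide is −1; balancing the −4 overall charge requires Cr(II). Group 6 minus oxidation state 2 gives a d⁴ configuration. Bromide is a weak-field ligand for a first-row metal, so the complex is high-spin. The t₂g³e_g¹ (high-spin) configuration has an unevenly filled e_g set; the Jahn–Teller theorem predicts a tetragonal distortion (typically axial elongation) to lift the degeneracy.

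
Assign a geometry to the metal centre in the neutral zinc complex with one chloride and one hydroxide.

linear

Summing ligand charges against the 0 overall charge gives an oxidation state of +2 for zinc.
Zinc is a group-12 element; Zn(II) is therefore d¹⁰.
Coordination number: 2.
A d¹⁰ ion with only two ligands adopts a linear arrangement (sp hybridisation; no CFSE preference).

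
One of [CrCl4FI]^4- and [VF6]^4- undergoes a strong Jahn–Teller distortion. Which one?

[CrCl4FI]^4-

[CrCl4FI]^4-: Each chloride is −1; each fluoride is −1; each iodide is −1; balancing the −4 overall charge requires Cr(II). Chromium is a group-6 element; Cr(II) is therefore d⁴. Chloride, fluoride, and iodide are weak-field ligands for a first-row metal, so the complex is high-spin. The t₂g³e_g¹ (high-spin) configuration has an unevenly filled e_g set; the Jahn–Teller theorem predicts a tetragonal distortion (typically axial elongation) to lift the degeneracy.
[VF6]^4-: Summing ligand charges against the −4 overall charge gives an oxidation state of +2 for vanadium. Group 5 minus oxidation state 2 gives a d³ configuration. The d³ configuration leaves the e_g set evenly filled (or empty) — no strong Jahn–Teller driving force.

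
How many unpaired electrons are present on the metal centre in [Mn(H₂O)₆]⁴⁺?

3

Ligand charges: water is neutral. With an overall charge of +4 the manganese centre must be in the +4 oxidation state.
Group 7 minus oxidation state 4 gives a d³ configuration.
In an octahedral field the d³ configuration is t₂g³e_g⁰ (only one arrangement possible), giving 3 unpaired electrons.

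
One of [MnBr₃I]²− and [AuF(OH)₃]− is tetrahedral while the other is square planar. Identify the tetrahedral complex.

[MnBr₃I]²−

For [MnBr₃I]²−: Each bromide is −1; each iodide is −1; balancing the −2 overall charge requires Mn(II). Mn sits in group 7, so the d-electron count is 7 − 2 = 5. A high-spin d⁵ ion has zero CFSE in either geometry, so four ligands adopt the sterically favoured tetrahedral geometry. → tetrahedral.
For [AuF(OH)₃]−: Ligand charges: each fluoride is −1; each hydroxide is −1. With an overall charge of −1 the gold centre must be in the +3 oxidation state. Gold is a group-11 element; Au(III) is therefore d⁸. A 5d d⁸ ion has a large crystal-field splitting; square planar leaves the high-energy d_{x²−y²} orbital empty and maximises CFSE. → square planar.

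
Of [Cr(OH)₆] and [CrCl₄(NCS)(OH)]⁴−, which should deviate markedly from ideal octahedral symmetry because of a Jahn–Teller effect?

[CrCl₄(NCS)(OH)]⁴−

[Cr(OH)₆]: Summing ligand charges against the 0 overall charge gives an oxidation state of +6 for chromium. Cr sits in group 6, so the d-electron count is 6 − 6 = 0. The d⁰ configuration leaves the e_g set evenly filled (or empty) — no strong Jahn–Teller driving force.
[CrCl₄(NCS)(OH)]⁴−: Summing ligand charges against the −4 overall charge gives an oxidation state of +2 for chromium. Cr sits in group 6, so the d-electron count is 6 − 2 = 4. Chloride, hydroxide, and isothiocyanate are weak-field ligands for a first-row metal, so the complex is high-spin. The t₂g³e_g¹ (high-spin) configuration has an unevenly filled e_g set; the Jahn–Teller theorem predicts a tetragonal distortion (typically axial elongation) to lift the degeneracy.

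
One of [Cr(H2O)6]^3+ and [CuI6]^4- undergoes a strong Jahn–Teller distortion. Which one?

[CuI6]^4-

[Cr(H2O)6]^3+: Summing ligand charges against the +3 overall charge gives an oxidation state of +3 for chromium. Cr sits in group 6, so the d-electron count is 6 − 3 = 3. The d³ configuration leaves the e_g set evenly filled (or empty) — no strong Jahn–Teller driving force.
[CuI6]^4-: Summing ligand charges against the −4 overall charge gives an oxidation state of +2 for copper. Group 11 minus oxidation state 2 gives a d⁹ configuration. The t₂g⁶e_g³ configuration has an unevenly filled e_g set; the Jahn–Teller theorem predicts a tetragonal distortion (typically axial elongation) to lift the degeneracy.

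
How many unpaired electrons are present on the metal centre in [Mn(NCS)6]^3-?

4 unpaired electrons

Summing ligand charges against the −3 overall charge gives an oxidation state of +3 for manganese.
Manganese is a group-7 element; Mn(III) is therefore d⁴.
The spin state decides the count: Isothiocyanate is a weak-field ligand for a first-row metal, so the complex is high-spin.
An octahedral high-spin d⁴ ion is t₂g³e_g¹, giving 4 unpaired electrons.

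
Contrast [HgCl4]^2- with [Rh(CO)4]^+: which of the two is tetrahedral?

For [HgCl4]^2-: Each chloride is −1; balancing the −2 overall charge requires Hg(II). Group 12 minus oxidation state 2 gives a d¹⁰ configuration. A d¹⁰ ion has no crystal-field stabilisation preference between square planar and tetrahedral, so four ligands adopt the sterically favoured tetrahedral geometry. → tetrahedral.
For [Rh(CO)4]^+: Ligand charges: carbonyl is neutral. With an overall charge of +1 the rhodium centre must be in the +1 oxidation state. Rhodium is a group-9 element; Rh(I) is therefore d⁸. A 4d d⁸ ion has a large crystal-field splitting; square planar leaves the high-energy d_{x²−y²} orbital empty and maximises CFSE. → square planar.

[HgCl4]^2-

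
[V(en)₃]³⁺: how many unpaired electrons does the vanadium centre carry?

2

Summing ligand charges against the +3 overall charge gives an oxidation state of +3 for vanadium.
V sits in group 5, so the d-electron count is 5 − 3 = 2.
Counting donor atoms: 3×ethylenediamine (bidentate) → 6 donors. Coordination number = 6.
In an octahedral field the d² configuration is t₂g²e_g⁰ (only one arrangement possible), giving 2 unpaired electrons.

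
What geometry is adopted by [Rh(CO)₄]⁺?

Ligand charges: carbonyl is neutral. With an overall charge of +1 the rhodium centre must be in the +1 oxidation state.
Group 9 minus oxidation state 1 gives a d⁸ configuration.
With 4 monodentate ligands the coordination number is 4.
A 4d d⁸ ion has a large crystal-field splitting; square planar leaves the high-energy d_{x²−y²} orbital empty and maximises CFSE.

square planar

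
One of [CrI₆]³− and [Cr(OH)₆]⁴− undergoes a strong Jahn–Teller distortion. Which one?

[CrI₆]³−: Ligand charges: each iodide is −1. With an overall charge of −3 the chromium centre must be in the +3 oxidation state. Chromium is a group-6 element; Cr(III) is therefore d³. The d³ configuration leaves the e_g set evenly filled (or empty) — no strong Jahn–Teller driving force.
[Cr(OH)₆]⁴−: Each hydroxide is −1; balancing the −4 overall charge requires Cr(II). Cr sits in group 6, so the d-electron count is 6 − 2 = 4. Hydroxide is a weak-field ligand for a first-row metal, so the complex is high-spin. The t₂g³e_g¹ (high-spin) configuration has an unevenly filled e_g set; the Jahn–Teller theorem predicts a tetragonal distortion (typically axial elongation) to lift the degeneracy.

[Cr(OH)₆]⁴−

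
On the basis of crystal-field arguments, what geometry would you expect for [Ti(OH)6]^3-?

Ligand charges: each hydroxide is −1. With an overall charge of −3 the titanium centre must be in the +3 oxidation state.
Group 4 minus oxidation state 3 gives a d¹ configuration.
With 6 monodentate ligands the coordination number is 6.
Six donors around a single metal centre give an octahedral coordination sphere.

octahedral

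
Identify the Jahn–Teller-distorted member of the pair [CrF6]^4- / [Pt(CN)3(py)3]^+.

[CrF6]^4-: Ligand charges: each fluoride is −1. With an overall charge of −4 the chromium centre must be in the +2 oxidation state. Group 6 minus oxidation state 2 gives a d⁴ configuration. Fluoride is a weak-field ligand for a first-row metal, so the complex is high-spin. The t₂g³e_g¹ (high-spin) configuration has an unevenly filled e_g set; the Jahn–Teller theorem predicts a tetragonal distortion (typically axial elongation) to lift the degeneracy.
[Pt(CN)3(py)3]^+: Summing ligand charges against the +1 overall charge gives an oxidation state of +4 for platinum. Group 10 minus oxidation state 4 gives a d⁶ configuration. A 5d ion has a large Δₒ and is invariably low-spin. The d⁶ configuration leaves the e_g set evenly filled (or empty) — no strong Jahn–Teller driving force.

[CrF6]^4-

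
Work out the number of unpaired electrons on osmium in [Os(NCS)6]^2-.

Summing ligand charges against the −2 overall charge gives an oxidation state of +4 for osmium.
Osmium is a group-8 element; Os(IV) is therefore d⁴.
The spin state decides the count: a 5d ion has a large Δₒ and is invariably low-spin.
An octahedral low-spin d⁴ ion is t₂g⁴e_g⁰, giving 2 unpaired electrons.

2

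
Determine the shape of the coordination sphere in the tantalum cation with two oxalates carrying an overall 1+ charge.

Summing ligand charges against the +1 overall charge gives an oxidation state of +5 for tantalum.
Tantalum is a group-5 element; Ta(V) is therefore d⁰.
Counting donor atoms: 2×oxalate (bidentate) → 4 donors. Coordination number = 4.
A d⁰ ion has no crystal-field stabilisation preference between square planar and tetrahedral, so four ligands adopt the sterically favoured tetrahedral geometry.

tetrahedral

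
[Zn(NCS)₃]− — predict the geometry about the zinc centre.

Ligand charges: each isothiocyanate is −1. With an overall charge of −1 the zinc centre must be in the +2 oxidation state.
Zinc is a group-12 element; Zn(II) is therefore d¹⁰.
With 3 monodentate ligands the coordination number is 3.
Three ligands around a d¹⁰ centre minimise repulsion in a trigonal-planar arrangement.

trigonal planar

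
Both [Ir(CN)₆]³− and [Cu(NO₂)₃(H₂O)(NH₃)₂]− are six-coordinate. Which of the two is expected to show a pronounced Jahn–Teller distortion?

[Ir(CN)₆]³−: Each cyanide is −1; balancing the −3 overall charge requires Ir(III). Group 9 minus oxidation state 3 gives a d⁶ configuration. A 5d ion has a large Δₒ and is invariably low-spin. The d⁶ configuration leaves the e_g set evenly filled (or empty) — no strong Jahn–Teller driving force.
[Cu(NO₂)₃(H₂O)(NH₃)₂]−: Ligand charges: each nitro (N-bound nitrite) is −1; water is neutral; ammonia is neutral. With an overall charge of −1 the copper centre must be in the +2 oxidation state. Group 11 minus oxidation state 2 gives a d⁹ configuration. The t₂g⁶e_g³ configuration has an unevenly filled e_g set; the Jahn–Teller theorem predicts a tetragonal distortion (typically axial elongation) to lift the degeneracy.

[Cu(NO₂)₃(H₂O)(NH₃)₂]−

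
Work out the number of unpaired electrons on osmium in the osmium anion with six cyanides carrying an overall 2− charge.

2

Ligand charges: each cyanide is −1. With an overall charge of −2 the osmium centre must be in the +4 oxidation state.
Group 8 minus oxidation state 4 gives a d⁴ configuration.
The spin state decides the count: a 5d ion has a large Δₒ and is invariably low-spin.
An octahedral low-spin d⁴ ion is t₂g⁴e_g⁰, giving 2 unpaired electrons.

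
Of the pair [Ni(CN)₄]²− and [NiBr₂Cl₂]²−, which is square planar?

For [Ni(CN)₄]²−: Each cyanide is −1; balancing the −2 overall charge requires Ni(II). Group 10 minus oxidation state 2 gives a d⁸ configuration. Cyanide is a strong-field ligand (high in the spectrochemical series). A 3d d⁸ ion with strong-field ligands gains enough CFSE to favour square planar over tetrahedral. → square planar.
For [NiBr₂Cl₂]²−: Summing ligand charges against the −2 overall charge gives an oxidation state of +2 for nickel. Ni sits in group 10, so the d-electron count is 10 − 2 = 8. Bromide and chloride are weak-field ligands. With weak-field ligands the CFSE gain from square planar is small, so a 3d d⁸ ion takes the sterically preferred tetrahedral geometry. → tetrahedral.

[Ni(CN)₄]²−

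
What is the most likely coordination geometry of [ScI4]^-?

tetrahedral

Summing ligand charges against the −1 overall charge gives an oxidation state of +3 for scandium.
Scandium is a group-3 element; Sc(III) is therefore d⁰.
Coordination number: 4.
A d⁰ ion has no crystal-field stabilisation preference between square planar and tetrahedral, so four ligands adopt the sterically favoured tetrahedral geometry.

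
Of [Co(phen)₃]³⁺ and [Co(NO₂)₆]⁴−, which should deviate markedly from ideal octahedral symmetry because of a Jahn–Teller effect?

[Co(phen)₃]³⁺: Ligand charges: 1,10-phenanthroline is neutral. With an overall charge of +3 the cobalt centre must be in the +3 oxidation state. Cobalt is a group-9 element; Co(III) is therefore d⁶. Co(III) has an exceptionally large octahedral splitting and is low-spin with essentially every ligand except fluoride. The d⁶ configuration leaves the e_g set evenly filled (or empty) — no strong Jahn–Teller driving force.
[Co(NO₂)₆]⁴−: Summing ligand charges against the −4 overall charge gives an oxidation state of +2 for cobalt. Group 9 minus oxidation state 2 gives a d⁷ configuration. Nitro (N-bound nitrite) is a strong-field ligand (high in the spectrochemical series) for a first-row metal, so the complex is low-spin. The t₂g⁶e_g¹ (low-spin) configuration has an unevenly filled e_g set; the Jahn–Teller theorem predicts a tetragonal distortion (typically axial elongation) to lift the degeneracy.

[Co(NO₂)₆]⁴−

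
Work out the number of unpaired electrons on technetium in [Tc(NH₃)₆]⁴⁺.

3 unpaired electrons

Ammonia is neutral; balancing the +4 overall charge requires Tc(IV).
Technetium is a group-7 element; Tc(IV) is therefore d³.
In an octahedral field the d³ configuration is t₂g³e_g⁰ (only one arrangement possible), giving 3 unpaired electrons.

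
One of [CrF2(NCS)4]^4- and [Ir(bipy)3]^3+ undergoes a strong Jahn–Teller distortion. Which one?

[CrF2(NCS)4]^4-

[CrF2(NCS)4]^4-: Ligand charges: each fluoride is −1; each isothiocyanate is −1. With an overall charge of −4 the chromium centre must be in the +2 oxidation state. Cr sits in group 6, so the d-electron count is 6 − 2 = 4. Fluoride and isothiocyanate are weak-field ligands for a first-row metal, so the complex is high-spin. The t₂g³e_g¹ (high-spin) configuration has an unevenly filled e_g set; the Jahn–Teller theorem predicts a tetragonal distortion (typically axial elongation) to lift the degeneracy.
[Ir(bipy)3]^3+: Ligand charges: 2,2′-bipyridine is neutral. With an overall charge of +3 the iridium centre must be in the +3 oxidation state. Group 9 minus oxidation state 3 gives a d⁶ configuration. A 5d ion has a large Δₒ and is invariably low-spin. The d⁶ configuration leaves the e_g set evenly filled (or empty) — no strong Jahn–Teller driving force.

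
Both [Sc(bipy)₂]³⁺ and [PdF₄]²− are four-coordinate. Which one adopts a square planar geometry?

For [Sc(bipy)₂]³⁺: Summing ligand charges against the +3 overall charge gives an oxidation state of +3 for scandium. Group 3 minus oxidation state 3 gives a d⁰ configuration. A d⁰ ion has no crystal-field stabilisation preference between square planar and tetrahedral, so four ligands adopt the sterically favoured tetrahedral geometry. → tetrahedral.
For [PdF₄]²−: Summing ligand charges against the −2 overall charge gives an oxidation state of +2 for palladium. Group 10 minus oxidation state 2 gives a d⁸ configuration. A 4d d⁸ ion has a large crystal-field splitting; square planar leaves the high-energy d_{x²−y²} orbital empty and maximises CFSE. → square planar.

[PdF₄]²−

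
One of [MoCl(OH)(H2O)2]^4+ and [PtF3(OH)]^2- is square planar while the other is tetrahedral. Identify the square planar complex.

[PtF3(OH)]^2-

For [MoCl(OH)(H2O)2]^4+: Each chloride is −1; each hydroxide is −1; water is neutral; balancing the +4 overall charge requires Mo(VI). Mo sits in group 6, so the d-electron count is 6 − 6 = 0. A d⁰ ion has no crystal-field stabilisation preference between square planar and tetrahedral, so four ligands adopt the sterically favoured tetrahedral geometry. → tetrahedral.
For [PtF3(OH)]^2-: Each fluoride is −1; each hydroxide is −1; balancing the −2 overall charge requires Pt(II). Group 10 minus oxidation state 2 gives a d⁸ configuration. A 5d d⁸ ion has a large crystal-field splitting; square planar leaves the high-energy d_{x²−y²} orbital empty and maximises CFSE. → square planar.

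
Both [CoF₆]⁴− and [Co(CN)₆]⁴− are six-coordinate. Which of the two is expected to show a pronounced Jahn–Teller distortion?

[CoF₆]⁴−: Each fluoride is −1; balancing the −4 overall charge requires Co(II). Cobalt is a group-9 element; Co(II) is therefore d⁷. Fluoride is a weak-field ligand for a first-row metal, so the complex is high-spin. The d⁷ configuration leaves the e_g set evenly filled (or empty) — no strong Jahn–Teller driving force.
[Co(CN)₆]⁴−: Ligand charges: each cyanide is −1. With an overall charge of −4 the cobalt centre must be in the +2 oxidation state. Co sits in group 9, so the d-electron count is 9 − 2 = 7. Cyanide is a strong-field ligand (high in the spectrochemical series) for a first-row metal, so the complex is low-spin. The t₂g⁶e_g¹ (low-spin) configuration has an unevenly filled e_g set; the Jahn–Teller theorem predicts a tetragonal distortion (typically axial elongation) to lift the degeneracy.

[Co(CN)₆]⁴−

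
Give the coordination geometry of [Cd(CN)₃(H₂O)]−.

Each cyanide is −1; water is neutral; balancing the −1 overall charge requires Cd(II).
Group 12 minus oxidation state 2 gives a d¹⁰ configuration.
With 4 monodentate ligands the coordination number is 4.
A d¹⁰ ion has no crystal-field stabilisation preference between square planar and tetrahedral, so four ligands adopt the sterically favoured tetrahedral geometry.

tetrahedral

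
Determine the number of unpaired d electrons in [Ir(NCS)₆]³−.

0

Summing ligand charges against the −3 overall charge gives an oxidation state of +3 for iridium.
Ir sits in group 9, so the d-electron count is 9 − 3 = 6.
The spin state decides the count: a 5d ion has a large Δₒ and is invariably low-spin.
An octahedral low-spin d⁶ ion is t₂g⁶e_g⁰, giving 0 unpaired electrons.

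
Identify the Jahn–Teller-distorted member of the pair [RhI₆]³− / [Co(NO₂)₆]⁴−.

[RhI₆]³−: Ligand charges: each iodide is −1. With an overall charge of −3 the rhodium centre must be in the +3 oxidation state. Group 9 minus oxidation state 3 gives a d⁶ configuration. A 4d ion has a large Δₒ and is invariably low-spin. The d⁶ configuration leaves the e_g set evenly filled (or empty) — no strong Jahn–Teller driving force.
[Co(NO₂)₆]⁴−: Each nitro (N-bound nitrite) is −1; balancing the −4 overall charge requires Co(II). Group 9 minus oxidation state 2 gives a d⁷ configuration. Nitro (N-bound nitrite) is a strong-field ligand (high in the spectrochemical series) for a first-row metal, so the complex is low-spin. The t₂g⁶e_g¹ (low-spin) configuration has an unevenly filled e_g set; the Jahn–Teller theorem predicts a tetragonal distortion (typically axial elongation) to lift the degeneracy.

[Co(NO₂)₆]⁴−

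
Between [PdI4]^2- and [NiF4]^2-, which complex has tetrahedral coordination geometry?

[NiF4]^2-

For [PdI4]^2-: Summing ligand charges against the −2 overall charge gives an oxidation state of +2 for palladium. Pd sits in group 10, so the d-electron count is 10 − 2 = 8. A 4d d⁸ ion has a large crystal-field splitting; square planar leaves the high-energy d_{x²−y²} orbital empty and maximises CFSE. → square planar.
For [NiF4]^2-: Summing ligand charges against the −2 overall charge gives an oxidation state of +2 for nickel. Nickel is a group-10 element; Ni(II) is therefore d⁸. Fluoride is a weak-field ligand. With weak-field ligands the CFSE gain from square planar is small, so a 3d d⁸ ion takes the sterically preferred tetrahedral geometry. → tetrahedral.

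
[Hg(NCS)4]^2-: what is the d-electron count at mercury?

d¹⁰

Ligand charges: each isothiocyanate is −1. With an overall charge of −2 the mercury centre must be in the +2 oxidation state.
Group 12 minus oxidation state 2 gives a d¹⁰ configuration.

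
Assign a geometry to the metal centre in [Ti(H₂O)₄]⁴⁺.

Ligand charges: water is neutral. With an overall charge of +4 the titanium centre must be in the +4 oxidation state.
Group 4 minus oxidation state 4 gives a d⁰ configuration.
Coordination number: 4.
A d⁰ ion has no crystal-field stabilisation preference between square planar and tetrahedral, so four ligands adopt the sterically favoured tetrahedral geometry.

tetrahedral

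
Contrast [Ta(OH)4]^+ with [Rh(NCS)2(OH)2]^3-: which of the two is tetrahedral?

For [Ta(OH)4]^+: Each hydroxide is −1; balancing the +1 overall charge requires Ta(V). Group 5 minus oxidation state 5 gives a d⁰ configuration. A d⁰ ion has no crystal-field stabilisation preference between square planar and tetrahedral, so four ligands adopt the sterically favoured tetrahedral geometry. → tetrahedral.
For [Rh(NCS)2(OH)2]^3-: Summing ligand charges against the −3 overall charge gives an oxidation state of +1 for rhodium. Rh sits in group 9, so the d-electron count is 9 − 1 = 8. A 4d d⁸ ion has a large crystal-field splitting; square planar leaves the high-energy d_{x²−y²} orbital empty and maximises CFSE. → square planar.

[Ta(OH)4]^+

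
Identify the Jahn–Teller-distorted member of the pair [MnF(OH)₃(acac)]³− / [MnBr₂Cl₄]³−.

[MnF(OH)₃(acac)]³−: Summing ligand charges against the −3 overall charge gives an oxidation state of +2 for manganese. Group 7 minus oxidation state 2 gives a d⁵ configuration. Acetylacetonate, fluoride, and hydroxide are weak-field ligands for a first-row metal, so the complex is high-spin. The d⁵ configuration leaves the e_g set evenly filled (or empty) — no strong Jahn–Teller driving force.
[MnBr₂Cl₄]³−: Ligand charges: each bromide is −1; each chloride is −1. With an overall charge of −3 the manganese centre must be in the +3 oxidation state. Group 7 minus oxidation state 3 gives a d⁴ configuration. Bromide and chloride are weak-field ligands for a first-row metal, so the complex is high-spin. The t₂g³e_g¹ (high-spin) configuration has an unevenly filled e_g set; the Jahn–Teller theorem predicts a tetragonal distortion (typically axial elongation) to lift the degeneracy.

[MnBr₂Cl₄]³−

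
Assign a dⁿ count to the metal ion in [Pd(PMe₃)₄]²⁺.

Trimethylphosphine is neutral; balancing the +2 overall charge requires Pd(II).
Group 10 minus oxidation state 2 gives a d⁸ configuration.

d8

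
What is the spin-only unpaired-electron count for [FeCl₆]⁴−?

4 unpaired electrons

Summing ligand charges against the −4 overall charge gives an oxidation state of +2 for iron.
Fe sits in group 8, so the d-electron count is 8 − 2 = 6.
The spin state decides the count: Chloride is a weak-field ligand for a first-row metal, so the complex is high-spin.
An octahedral high-spin d⁶ ion is t₂g⁴e_g², giving 4 unpaired electrons.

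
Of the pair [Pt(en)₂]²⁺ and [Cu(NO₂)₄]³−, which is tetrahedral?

For [Pt(en)₂]²⁺: Summing ligand charges against the +2 overall charge gives an oxidation state of +2 for platinum. Group 10 minus oxidation state 2 gives a d⁸ configuration. A 5d d⁸ ion has a large crystal-field splitting; square planar leaves the high-energy d_{x²−y²} orbital empty and maximises CFSE. → square planar.
For [Cu(NO₂)₄]³−: Each nitro (N-bound nitrite) is −1; balancing the −3 overall charge requires Cu(I). Cu sits in group 11, so the d-electron count is 11 − 1 = 10. A d¹⁰ ion has no crystal-field stabilisation preference between square planar and tetrahedral, so four ligands adopt the sterically favoured tetrahedral geometry. → tetrahedral.

[Cu(NO₂)₄]³−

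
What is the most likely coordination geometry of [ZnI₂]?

Each iodide is −1; balancing the 0 overall charge requires Zn(II).
Group 12 minus oxidation state 2 gives a d¹⁰ configuration.
Coordination number: 2.
A d¹⁰ ion with only two ligands adopts a linear arrangement (sp hybridisation; no CFSE preference).

linear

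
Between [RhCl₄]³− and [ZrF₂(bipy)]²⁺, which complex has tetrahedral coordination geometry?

For [RhCl₄]³−: Each chloride is −1; balancing the −3 overall charge requires Rh(I). Rhodium is a group-9 element; Rh(I) is therefore d⁸. A 4d d⁸ ion has a large crystal-field splitting; square planar leaves the high-energy d_{x²−y²} orbital empty and maximises CFSE. → square planar.
For [ZrF₂(bipy)]²⁺: Each fluoride is −1; 2,2′-bipyridine is neutral; balancing the +2 overall charge requires Zr(IV). Zirconium is a group-4 element; Zr(IV) is therefore d⁰. A d⁰ ion has no crystal-field stabilisation preference between square planar and tetrahedral, so four ligands adopt the sterically favoured tetrahedral geometry. → tetrahedral.

[ZrF₂(bipy)]²⁺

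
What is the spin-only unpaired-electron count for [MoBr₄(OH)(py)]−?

Each bromide is −1; each hydroxide is −1; pyridine is neutral; balancing the −1 overall charge requires Mo(IV).
Mo sits in group 6, so the d-electron count is 6 − 4 = 2.
In an octahedral field the d² configuration is t₂g²e_g⁰ (only one arrangement possible), giving 2 unpaired electrons.

2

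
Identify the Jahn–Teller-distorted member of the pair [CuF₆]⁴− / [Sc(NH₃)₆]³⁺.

[CuF₆]⁴−

[CuF₆]⁴−: Summing ligand charges against the −4 overall charge gives an oxidation state of +2 for copper. Cu sits in group 11, so the d-electron count is 11 − 2 = 9. The t₂g⁶e_g³ configuration has an unevenly filled e_g set; the Jahn–Teller theorem predicts a tetragonal distortion (typically axial elongation) to lift the degeneracy.
[Sc(NH₃)₆]³⁺: Ammonia is neutral; balancing the +3 overall charge requires Sc(III). Sc sits in group 3, so the d-electron count is 3 − 3 = 0. The d⁰ configuration leaves the e_g set evenly filled (or empty) — no strong Jahn–Teller driving force.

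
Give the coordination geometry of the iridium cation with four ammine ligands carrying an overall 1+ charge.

square planar

Ligand charges: ammonia is neutral. With an overall charge of +1 the iridium centre must be in the +1 oxidation state.
Ir sits in group 9, so the d-electron count is 9 − 1 = 8.
Coordination number: 4.
A 5d d⁸ ion has a large crystal-field splitting; square planar leaves the high-energy d_{x²−y²} orbital empty and maximises CFSE.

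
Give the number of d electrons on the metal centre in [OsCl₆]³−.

d5

Each chloride is −1; balancing the −3 overall charge requires Os(III).
Os sits in group 8, so the d-electron count is 8 − 3 = 5.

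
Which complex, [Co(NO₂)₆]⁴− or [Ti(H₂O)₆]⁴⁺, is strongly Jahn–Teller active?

[Co(NO₂)₆]⁴−: Ligand charges: each nitro (N-bound nitrite) is −1. With an overall charge of −4 the cobalt centre must be in the +2 oxidation state. Co sits in group 9, so the d-electron count is 9 − 2 = 7. Nitro (N-bound nitrite) is a strong-field ligand (high in the spectrochemical series) for a first-row metal, so the complex is low-spin. The t₂g⁶e_g¹ (low-spin) configuration has an unevenly filled e_g set; the Jahn–Teller theorem predicts a tetragonal distortion (typically axial elongation) to lift the degeneracy.
[Ti(H₂O)₆]⁴⁺: Summing ligand charges against the +4 overall charge gives an oxidation state of +4 for titanium. Ti sits in group 4, so the d-electron count is 4 − 4 = 0. The d⁰ configuration leaves the e_g set evenly filled (or empty) — no strong Jahn–Teller driving force.

[Co(NO₂)₆]⁴−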